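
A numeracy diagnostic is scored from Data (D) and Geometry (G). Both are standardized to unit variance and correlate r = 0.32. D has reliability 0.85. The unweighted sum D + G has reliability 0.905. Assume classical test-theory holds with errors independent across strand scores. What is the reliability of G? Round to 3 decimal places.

Var(D+G) = 2 + 2·0.32 = 2.640.
True-score variance = ρ_D + ρ_G + 2·0.32, so 0.905 = (0.85 + ρ_G + 0.64) / 2.640.
ρ_G = 0.905·2.640 − 0.85 − 0.64 = 0.899.

0.899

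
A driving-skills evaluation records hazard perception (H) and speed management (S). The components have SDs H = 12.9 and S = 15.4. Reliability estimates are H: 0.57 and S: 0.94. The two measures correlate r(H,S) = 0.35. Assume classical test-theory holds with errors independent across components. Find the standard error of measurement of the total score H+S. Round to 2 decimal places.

9.26

Var(total) = 403.57 + 139.062 = 542.632.
True-score variance = 317.784 + 139.062 = 456.846, so reliability = 0.8419.
Error variance = 542.632 − 456.846 = 85.7859; SEM = √85.7859 = 9.26.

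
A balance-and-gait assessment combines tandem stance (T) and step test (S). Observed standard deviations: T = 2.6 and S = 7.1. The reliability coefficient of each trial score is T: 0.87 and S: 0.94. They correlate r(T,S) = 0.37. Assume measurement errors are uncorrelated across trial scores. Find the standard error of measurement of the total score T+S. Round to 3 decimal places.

1.976

Var(total) = 57.17 + 13.6604 = 70.8304.
True-score variance = 53.2666 + 13.6604 = 66.927, so reliability = 0.9449.
Error variance = 70.8304 − 66.927 = 3.9034; SEM = √3.9034 = 1.976.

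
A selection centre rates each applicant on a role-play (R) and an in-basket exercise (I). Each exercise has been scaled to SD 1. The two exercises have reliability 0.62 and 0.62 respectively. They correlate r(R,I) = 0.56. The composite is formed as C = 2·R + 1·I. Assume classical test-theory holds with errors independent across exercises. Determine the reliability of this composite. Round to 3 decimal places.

0.738

Var(C) = 2² + 1 + 2·[2·0.56] = 5 + 2.24 = 7.24.
Under uncorrelated errors the observed covariances equal the true-score covariances, so only the own-variance terms attenuate.
True-score variance = [2²·0.62 + 0.62] + 2.24 = 3.1 + 2.24 = 5.34.
Reliability = 5.34 / 7.24 = 0.738.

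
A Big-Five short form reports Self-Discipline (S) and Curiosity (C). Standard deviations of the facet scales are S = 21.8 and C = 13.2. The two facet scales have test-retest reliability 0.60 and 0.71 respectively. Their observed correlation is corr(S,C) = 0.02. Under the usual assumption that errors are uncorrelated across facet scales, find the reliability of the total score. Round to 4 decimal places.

0.6360

Var(S+C) = 21.8² + 13.2² + 2·[21.8·13.2·0.02] = 649.48 + 11.5104 = 660.99.
Under uncorrelated errors the observed covariances equal the true-score covariances, so only the own-variance terms attenuate.
True-score variance = [21.8²·0.60 + 13.2²·0.71] + 11.5104 = 408.854 + 11.5104 = 420.365.
Reliability = 420.365 / 660.99 = 0.6360.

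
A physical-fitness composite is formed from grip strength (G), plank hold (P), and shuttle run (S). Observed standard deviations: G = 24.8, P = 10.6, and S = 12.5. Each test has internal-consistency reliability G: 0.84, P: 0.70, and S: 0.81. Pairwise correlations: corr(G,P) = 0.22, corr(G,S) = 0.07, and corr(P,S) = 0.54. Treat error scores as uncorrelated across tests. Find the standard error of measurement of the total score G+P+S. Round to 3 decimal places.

Var(total) = 883.65 + 302.167 = 1185.82.
True-score variance = 721.848 + 302.167 = 1024.02, so reliability = 0.8636.
Error variance = 1185.82 − 1024.02 = 161.802; SEM = √161.802 = 12.720.

12.720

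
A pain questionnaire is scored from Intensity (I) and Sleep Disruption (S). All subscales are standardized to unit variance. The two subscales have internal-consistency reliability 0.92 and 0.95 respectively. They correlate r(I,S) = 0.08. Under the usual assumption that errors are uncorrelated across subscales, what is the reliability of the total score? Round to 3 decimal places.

0.940

Var(I+S) = 2 + 2·[0.08] = 2 + 0.16 = 2.16.
Because errors are independent across components, Cov(Tᵢ,Tⱼ) = Cov(Xᵢ,Xⱼ); the off-diagonal part of the true-score variance is the same as above.
True-score variance = [0.92 + 0.95] + 0.16 = 1.87 + 0.16 = 2.03.
Reliability = 2.03 / 2.16 = 0.940.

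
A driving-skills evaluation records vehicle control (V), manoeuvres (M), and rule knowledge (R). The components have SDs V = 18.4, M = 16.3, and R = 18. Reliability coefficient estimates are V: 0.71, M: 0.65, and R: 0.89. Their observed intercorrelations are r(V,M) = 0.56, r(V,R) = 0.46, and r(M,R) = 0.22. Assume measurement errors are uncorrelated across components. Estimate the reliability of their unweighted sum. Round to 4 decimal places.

0.8664

Var(V+M+R) = 18.4² + 16.3² + 18² + 2·[18.4·16.3·0.56 + 18.4·18·0.46 + 16.3·18·0.22] = 928.25 + 769.71 = 1697.96.
Because errors are independent across components, Cov(Tᵢ,Tⱼ) = Cov(Xᵢ,Xⱼ); the off-diagonal part of the true-score variance is the same as above.
True-score variance = [18.4²·0.71 + 16.3²·0.65 + 18²·0.89] + 769.71 = 701.436 + 769.71 = 1471.15.
Reliability = 1471.15 / 1697.96 = 0.8664.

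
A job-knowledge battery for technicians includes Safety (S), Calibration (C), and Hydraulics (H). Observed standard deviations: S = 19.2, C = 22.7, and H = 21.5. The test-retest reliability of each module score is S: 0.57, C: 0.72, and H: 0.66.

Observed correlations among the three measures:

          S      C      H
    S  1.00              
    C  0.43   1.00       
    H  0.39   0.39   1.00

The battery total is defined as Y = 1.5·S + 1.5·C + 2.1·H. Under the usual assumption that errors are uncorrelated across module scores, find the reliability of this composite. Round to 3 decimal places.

0.806

Var(Y) = 1.5²·19.2² + 1.5²·22.7² + 2.1²·21.5² + 2·[2.25·19.2·22.7·0.43 + 3.15·19.2·21.5·0.39 + 3.15·22.7·21.5·0.39] = 4027.36 + 3056.74 = 7084.1.
Under uncorrelated errors the observed covariances equal the true-score covariances, so only the own-variance terms attenuate.
True-score variance = [1.5²·19.2²·0.57 + 1.5²·22.7²·0.72 + 2.1²·21.5²·0.66] + 3056.74 = 2652.98 + 3056.74 = 5709.71.
Reliability = 5709.71 / 7084.1 = 0.806.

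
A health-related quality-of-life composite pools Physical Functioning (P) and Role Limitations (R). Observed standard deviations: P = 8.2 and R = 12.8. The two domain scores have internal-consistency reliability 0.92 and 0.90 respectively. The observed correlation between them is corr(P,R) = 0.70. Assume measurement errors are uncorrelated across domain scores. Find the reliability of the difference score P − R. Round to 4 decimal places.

0.7413

Var(P−R) = 8.2² + 12.8² − 2·8.2·12.8·0.70 = 231.08 − 146.944 = 84.136.
Because errors are independent across components, Cov(Tᵢ,Tⱼ) = Cov(Xᵢ,Xⱼ); the off-diagonal part of the true-score variance is the same as above.
True-score variance = [8.2²·0.92 + 12.8²·0.90] − 146.944 = 209.317 − 146.944 = 62.3728.
Reliability = 62.3728 / 84.136 = 0.7413.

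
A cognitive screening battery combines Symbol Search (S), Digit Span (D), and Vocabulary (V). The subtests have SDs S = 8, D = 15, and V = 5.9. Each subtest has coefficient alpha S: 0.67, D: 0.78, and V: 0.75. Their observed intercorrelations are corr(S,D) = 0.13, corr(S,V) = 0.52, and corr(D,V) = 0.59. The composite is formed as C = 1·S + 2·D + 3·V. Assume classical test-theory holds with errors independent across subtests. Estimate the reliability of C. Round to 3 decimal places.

Var(C) = 8² + 2²·15² + 3²·5.9² + 2·[2·8·15·0.13 + 3·8·5.9·0.52 + 6·15·5.9·0.59] = 1277.29 + 836.244 = 2113.53.
With uncorrelated errors the cross-covariances are all true-score covariance, so they carry over unchanged; only the diagonal terms shrink to ρᵢσᵢ².
True-score variance = [8²·0.67 + 2²·15²·0.78 + 3²·5.9²·0.75] + 836.244 = 979.848 + 836.244 = 1816.09.
Reliability = 1816.09 / 2113.53 = 0.859.

0.859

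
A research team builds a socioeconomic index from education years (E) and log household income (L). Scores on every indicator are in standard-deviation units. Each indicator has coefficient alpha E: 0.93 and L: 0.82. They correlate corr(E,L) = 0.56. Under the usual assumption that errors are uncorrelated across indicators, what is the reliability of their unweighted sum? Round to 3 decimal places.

0.920

Var(E+L) = 2 + 2·[0.56] = 2 + 1.12 = 3.12.
Because errors are independent across components, Cov(Tᵢ,Tⱼ) = Cov(Xᵢ,Xⱼ); the off-diagonal part of the true-score variance is the same as above.
True-score variance = [0.93 + 0.82] + 1.12 = 1.75 + 1.12 = 2.87.
Reliability = 2.87 / 3.12 = 0.920.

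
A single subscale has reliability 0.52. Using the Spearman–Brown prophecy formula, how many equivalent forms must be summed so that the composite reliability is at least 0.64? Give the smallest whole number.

2

k ≥ ρ*(1−ρ₁)/(ρ₁(1−ρ*)) = 0.64·0.48 / (0.52·0.36) = 1.641.
Smallest integer k = 2.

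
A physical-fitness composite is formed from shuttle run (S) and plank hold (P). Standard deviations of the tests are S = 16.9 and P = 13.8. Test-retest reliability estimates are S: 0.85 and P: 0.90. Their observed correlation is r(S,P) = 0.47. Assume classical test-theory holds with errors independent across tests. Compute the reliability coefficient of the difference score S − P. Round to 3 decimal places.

0.759

Var(S−P) = 16.9² + 13.8² − 2·16.9·13.8·0.47 = 476.05 − 219.227 = 256.823.
With uncorrelated errors the cross-covariances are all true-score covariance, so they carry over unchanged; only the diagonal terms shrink to ρᵢσᵢ².
True-score variance = [16.9²·0.85 + 13.8²·0.90] − 219.227 = 414.164 − 219.227 = 194.938.
Reliability = 194.938 / 256.823 = 0.759.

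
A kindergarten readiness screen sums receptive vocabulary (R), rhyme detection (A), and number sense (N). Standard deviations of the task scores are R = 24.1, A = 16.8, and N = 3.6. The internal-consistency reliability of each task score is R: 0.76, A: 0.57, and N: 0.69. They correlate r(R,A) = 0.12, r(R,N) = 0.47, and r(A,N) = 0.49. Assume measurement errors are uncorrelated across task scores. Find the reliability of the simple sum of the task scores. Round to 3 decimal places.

Var(R+A+N) = 24.1² + 16.8² + 3.6² + 2·[24.1·16.8·0.12 + 24.1·3.6·0.47 + 16.8·3.6·0.49] = 876.01 + 237.996 = 1114.01.
With uncorrelated errors the cross-covariances are all true-score covariance, so they carry over unchanged; only the diagonal terms shrink to ρᵢσᵢ².
True-score variance = [24.1²·0.76 + 16.8²·0.57 + 3.6²·0.69] + 237.996 = 611.235 + 237.996 = 849.231.
Reliability = 849.231 / 1114.01 = 0.762.

0.762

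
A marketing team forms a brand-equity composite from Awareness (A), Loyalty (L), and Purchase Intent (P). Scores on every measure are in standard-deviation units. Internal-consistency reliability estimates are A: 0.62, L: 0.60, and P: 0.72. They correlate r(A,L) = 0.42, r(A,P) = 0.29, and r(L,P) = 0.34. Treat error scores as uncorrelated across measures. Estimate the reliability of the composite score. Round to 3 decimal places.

0.792

Var(A+L+P) = 3 + 2·[0.42 + 0.29 + 0.34] = 3 + 2.1 = 5.1.
Because errors are independent across components, Cov(Tᵢ,Tⱼ) = Cov(Xᵢ,Xⱼ); the off-diagonal part of the true-score variance is the same as above.
True-score variance = [0.62 + 0.60 + 0.72] + 2.1 = 1.94 + 2.1 = 4.04.
Reliability = 4.04 / 5.1 = 0.792.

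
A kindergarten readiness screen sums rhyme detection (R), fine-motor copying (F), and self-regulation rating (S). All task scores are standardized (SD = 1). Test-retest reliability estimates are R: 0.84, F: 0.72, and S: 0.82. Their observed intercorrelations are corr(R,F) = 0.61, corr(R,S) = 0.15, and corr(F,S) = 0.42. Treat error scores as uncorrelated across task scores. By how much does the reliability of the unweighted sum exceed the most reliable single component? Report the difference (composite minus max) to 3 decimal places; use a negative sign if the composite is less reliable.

Var(sum) = 3 + 2.36 = 5.36; true-score variance = 2.38 + 2.36 = 4.74; composite reliability = 0.8843.
Max component reliability = 0.8400.
Difference = 0.8843 − 0.8400 = 0.044.

0.044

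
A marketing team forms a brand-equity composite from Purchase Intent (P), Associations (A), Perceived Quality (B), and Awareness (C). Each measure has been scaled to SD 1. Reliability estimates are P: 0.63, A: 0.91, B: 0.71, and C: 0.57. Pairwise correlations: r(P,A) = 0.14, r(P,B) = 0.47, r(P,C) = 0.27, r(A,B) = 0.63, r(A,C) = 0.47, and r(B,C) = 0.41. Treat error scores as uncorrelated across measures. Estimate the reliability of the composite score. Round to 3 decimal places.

0.866

Var(P+A+B+C) = 4 + 2·[0.14 + 0.47 + 0.27 + 0.63 + 0.47 + 0.41] = 4 + 4.78 = 8.78.
Under uncorrelated errors the observed covariances equal the true-score covariances, so only the own-variance terms attenuate.
True-score variance = [0.63 + 0.91 + 0.71 + 0.57] + 4.78 = 2.82 + 4.78 = 7.6.
Reliability = 7.6 / 8.78 = 0.866.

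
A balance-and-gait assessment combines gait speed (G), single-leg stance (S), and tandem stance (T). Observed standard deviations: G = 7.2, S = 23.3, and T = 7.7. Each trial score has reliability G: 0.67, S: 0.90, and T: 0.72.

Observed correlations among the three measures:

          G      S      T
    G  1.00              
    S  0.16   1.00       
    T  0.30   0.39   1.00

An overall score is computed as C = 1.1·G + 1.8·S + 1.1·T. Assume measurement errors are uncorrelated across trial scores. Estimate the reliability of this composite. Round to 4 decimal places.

Var(C) = 1.1²·7.2² + 1.8²·23.3² + 1.1²·7.7² + 2·[1.98·7.2·23.3·0.16 + 1.21·7.2·7.7·0.30 + 1.98·23.3·7.7·0.39] = 1893.43 + 423.623 = 2317.05.
With uncorrelated errors the cross-covariances are all true-score covariance, so they carry over unchanged; only the diagonal terms shrink to ρᵢσᵢ².
True-score variance = [1.1²·7.2²·0.67 + 1.8²·23.3²·0.90 + 1.1²·7.7²·0.72] + 423.623 = 1676.75 + 423.623 = 2100.37.
Reliability = 2100.37 / 2317.05 = 0.9065.

0.9065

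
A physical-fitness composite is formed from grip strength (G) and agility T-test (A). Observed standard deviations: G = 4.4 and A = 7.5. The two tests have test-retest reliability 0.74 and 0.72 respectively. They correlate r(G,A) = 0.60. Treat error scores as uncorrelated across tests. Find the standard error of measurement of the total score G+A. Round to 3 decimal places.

4.559

Var(total) = 75.61 + 39.6 = 115.21.
True-score variance = 54.8264 + 39.6 = 94.4264, so reliability = 0.8196.
Error variance = 115.21 − 94.4264 = 20.7836; SEM = √20.7836 = 4.559.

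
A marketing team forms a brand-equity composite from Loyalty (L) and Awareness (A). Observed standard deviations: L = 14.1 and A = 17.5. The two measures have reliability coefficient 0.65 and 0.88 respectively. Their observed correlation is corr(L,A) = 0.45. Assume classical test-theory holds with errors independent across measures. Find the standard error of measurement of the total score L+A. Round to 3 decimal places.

10.312

Var(total) = 505.06 + 222.075 = 727.135.
True-score variance = 398.726 + 222.075 = 620.802, so reliability = 0.8538.
Error variance = 727.135 − 620.802 = 106.333; SEM = √106.333 = 10.312.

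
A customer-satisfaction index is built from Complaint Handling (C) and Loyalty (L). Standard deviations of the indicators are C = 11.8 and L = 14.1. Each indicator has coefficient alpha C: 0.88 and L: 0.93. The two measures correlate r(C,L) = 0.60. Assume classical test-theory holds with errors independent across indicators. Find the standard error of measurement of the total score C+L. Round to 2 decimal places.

5.53

Var(total) = 338.05 + 199.656 = 537.706.
True-score variance = 307.425 + 199.656 = 507.081, so reliability = 0.9430.
Error variance = 537.706 − 507.081 = 30.6255; SEM = √30.6255 = 5.53.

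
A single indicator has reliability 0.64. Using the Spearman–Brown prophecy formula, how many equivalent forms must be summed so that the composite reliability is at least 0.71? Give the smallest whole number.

2

k ≥ ρ*(1−ρ₁)/(ρ₁(1−ρ*)) = 0.71·0.36 / (0.64·0.29) = 1.377.
Smallest integer k = 2.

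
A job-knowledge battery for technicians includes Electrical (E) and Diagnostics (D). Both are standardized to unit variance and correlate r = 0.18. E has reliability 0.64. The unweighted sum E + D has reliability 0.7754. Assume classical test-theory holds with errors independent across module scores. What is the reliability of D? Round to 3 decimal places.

Var(E+D) = 2 + 2·0.18 = 2.360.
True-score variance = ρ_E + ρ_D + 2·0.18, so 0.7754 = (0.64 + ρ_D + 0.36) / 2.360.
ρ_D = 0.7754·2.360 − 0.64 − 0.36 = 0.830.

0.830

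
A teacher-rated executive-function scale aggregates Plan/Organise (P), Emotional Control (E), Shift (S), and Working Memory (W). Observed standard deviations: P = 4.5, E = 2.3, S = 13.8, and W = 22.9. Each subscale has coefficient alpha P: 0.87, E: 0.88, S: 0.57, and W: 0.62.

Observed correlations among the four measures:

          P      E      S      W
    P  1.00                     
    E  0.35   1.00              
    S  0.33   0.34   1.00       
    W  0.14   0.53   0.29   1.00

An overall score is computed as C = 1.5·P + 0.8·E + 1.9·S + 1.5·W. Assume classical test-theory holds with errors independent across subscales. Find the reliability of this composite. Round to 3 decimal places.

Var(C) = 1.5²·4.5² + 0.8²·2.3² + 1.9²·13.8² + 1.5²·22.9² + 2·[1.2·4.5·2.3·0.35 + 2.85·4.5·13.8·0.33 + 2.25·4.5·22.9·0.14 + 1.52·2.3·13.8·0.34 + 1.2·2.3·22.9·0.53 + 2.85·13.8·22.9·0.29] = 1916.36 + 812.609 = 2728.97.
Because errors are independent across components, Cov(Tᵢ,Tⱼ) = Cov(Xᵢ,Xⱼ); the off-diagonal part of the true-score variance is the same as above.
True-score variance = [1.5²·4.5²·0.87 + 0.8²·2.3²·0.88 + 1.9²·13.8²·0.57 + 1.5²·22.9²·0.62] + 812.609 = 1166.04 + 812.609 = 1978.65.
Reliability = 1978.65 / 2728.97 = 0.725.

0.725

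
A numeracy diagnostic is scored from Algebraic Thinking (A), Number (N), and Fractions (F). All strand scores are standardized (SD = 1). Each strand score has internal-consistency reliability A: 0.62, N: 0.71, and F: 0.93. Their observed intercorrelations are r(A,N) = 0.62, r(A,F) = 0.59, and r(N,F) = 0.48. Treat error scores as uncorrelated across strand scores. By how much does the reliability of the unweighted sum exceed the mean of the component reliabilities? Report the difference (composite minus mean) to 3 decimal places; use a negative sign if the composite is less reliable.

Var(sum) = 3 + 3.38 = 6.38; true-score variance = 2.26 + 3.38 = 5.64; composite reliability = 0.8840.
Mean component reliability = 0.7533.
Difference = 0.8840 − 0.7533 = 0.131.

0.131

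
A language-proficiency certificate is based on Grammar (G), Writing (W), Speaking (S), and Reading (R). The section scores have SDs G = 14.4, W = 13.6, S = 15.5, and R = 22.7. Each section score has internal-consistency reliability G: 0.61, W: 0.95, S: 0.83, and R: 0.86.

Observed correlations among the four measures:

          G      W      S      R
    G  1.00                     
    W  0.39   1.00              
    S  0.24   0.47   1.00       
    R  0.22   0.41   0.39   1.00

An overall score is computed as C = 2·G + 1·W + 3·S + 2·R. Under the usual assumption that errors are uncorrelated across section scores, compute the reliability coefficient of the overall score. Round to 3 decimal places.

0.896

Var(C) = 2²·14.4² + 13.6² + 3²·15.5² + 2²·22.7² + 2·[2·14.4·13.6·0.39 + 6·14.4·15.5·0.24 + 4·14.4·22.7·0.22 + 3·13.6·15.5·0.47 + 2·13.6·22.7·0.41 + 6·15.5·22.7·0.39] = 5237.81 + 4271.05 = 9508.86.
Under uncorrelated errors the observed covariances equal the true-score covariances, so only the own-variance terms attenuate.
True-score variance = [2²·14.4²·0.61 + 13.6²·0.95 + 3²·15.5²·0.83 + 2²·22.7²·0.86] + 4271.05 = 4248.94 + 4271.05 = 8519.99.
Reliability = 8519.99 / 9508.86 = 0.896.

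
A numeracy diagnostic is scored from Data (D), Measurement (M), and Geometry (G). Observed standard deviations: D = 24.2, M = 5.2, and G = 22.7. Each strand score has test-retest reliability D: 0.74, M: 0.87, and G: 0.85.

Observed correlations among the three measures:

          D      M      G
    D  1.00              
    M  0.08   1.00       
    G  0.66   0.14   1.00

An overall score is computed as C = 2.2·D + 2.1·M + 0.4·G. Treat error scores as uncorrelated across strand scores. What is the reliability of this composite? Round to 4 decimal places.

Var(C) = 2.2²·24.2² + 2.1²·5.2² + 0.4²·22.7² + 2·[4.62·24.2·5.2·0.08 + 0.88·24.2·22.7·0.66 + 0.84·5.2·22.7·0.14] = 3036.19 + 758.897 = 3795.09.
Because errors are independent across components, Cov(Tᵢ,Tⱼ) = Cov(Xᵢ,Xⱼ); the off-diagonal part of the true-score variance is the same as above.
True-score variance = [2.2²·24.2²·0.74 + 2.1²·5.2²·0.87 + 0.4²·22.7²·0.85] + 758.897 = 2271.35 + 758.897 = 3030.25.
Reliability = 3030.25 / 3795.09 = 0.7985.

0.7985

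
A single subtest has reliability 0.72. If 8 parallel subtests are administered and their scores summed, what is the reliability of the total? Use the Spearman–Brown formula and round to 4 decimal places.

0.9536

ρ_k = kρ / (1 + (k−1)ρ) = 8·0.72 / (1 + 7·0.72) = 5.760 / 6.040 = 0.9536.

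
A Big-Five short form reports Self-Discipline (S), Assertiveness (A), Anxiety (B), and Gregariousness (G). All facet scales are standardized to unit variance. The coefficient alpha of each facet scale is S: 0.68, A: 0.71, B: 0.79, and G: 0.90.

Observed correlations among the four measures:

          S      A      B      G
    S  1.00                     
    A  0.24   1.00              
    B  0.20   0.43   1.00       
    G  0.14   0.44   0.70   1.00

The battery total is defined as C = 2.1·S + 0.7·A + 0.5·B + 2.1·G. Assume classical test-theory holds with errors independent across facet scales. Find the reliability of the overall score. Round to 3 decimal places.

Var(C) = 2.1² + 0.7² + 0.5² + 2.1² + 2·[1.47·0.24 + 1.05·0.20 + 4.41·0.14 + 0.35·0.43 + 1.47·0.44 + 1.05·0.70] = 9.56 + 5.425 = 14.985.
Under uncorrelated errors the observed covariances equal the true-score covariances, so only the own-variance terms attenuate.
True-score variance = [2.1²·0.68 + 0.7²·0.71 + 0.5²·0.79 + 2.1²·0.90] + 5.425 = 7.5132 + 5.425 = 12.9382.
Reliability = 12.9382 / 14.985 = 0.863.

0.863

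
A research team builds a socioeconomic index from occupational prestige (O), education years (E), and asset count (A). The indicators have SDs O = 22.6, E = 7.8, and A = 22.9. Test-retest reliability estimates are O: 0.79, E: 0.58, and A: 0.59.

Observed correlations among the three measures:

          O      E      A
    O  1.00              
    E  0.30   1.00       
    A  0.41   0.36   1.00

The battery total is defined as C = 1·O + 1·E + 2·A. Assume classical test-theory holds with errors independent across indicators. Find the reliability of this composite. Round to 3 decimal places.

Var(C) = 22.6² + 7.8² + 2²·22.9² + 2·[22.6·7.8·0.30 + 2·22.6·22.9·0.41 + 2·7.8·22.9·0.36] = 2669.24 + 1211.75 = 3880.99.
Under uncorrelated errors the observed covariances equal the true-score covariances, so only the own-variance terms attenuate.
True-score variance = [22.6²·0.79 + 7.8²·0.58 + 2²·22.9²·0.59] + 1211.75 = 1676.4 + 1211.75 = 2888.14.
Reliability = 2888.14 / 3880.99 = 0.744.

0.744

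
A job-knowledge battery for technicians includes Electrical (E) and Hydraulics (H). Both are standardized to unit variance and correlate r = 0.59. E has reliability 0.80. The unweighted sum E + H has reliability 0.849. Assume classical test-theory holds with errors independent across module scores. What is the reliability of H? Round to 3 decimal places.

0.720

Var(E+H) = 2 + 2·0.59 = 3.180.
True-score variance = ρ_E + ρ_H + 2·0.59, so 0.849 = (0.80 + ρ_H + 1.18) / 3.180.
ρ_H = 0.849·3.180 − 0.80 − 1.18 = 0.720.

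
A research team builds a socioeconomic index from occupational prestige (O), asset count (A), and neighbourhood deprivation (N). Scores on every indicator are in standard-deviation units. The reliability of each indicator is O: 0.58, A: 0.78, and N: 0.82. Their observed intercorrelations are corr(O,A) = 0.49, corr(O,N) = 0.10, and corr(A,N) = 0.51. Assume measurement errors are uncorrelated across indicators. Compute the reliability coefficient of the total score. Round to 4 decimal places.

0.8423

Var(O+A+N) = 3 + 2·[0.49 + 0.10 + 0.51] = 3 + 2.2 = 5.2.
With uncorrelated errors the cross-covariances are all true-score covariance, so they carry over unchanged; only the diagonal terms shrink to ρᵢσᵢ².
True-score variance = [0.58 + 0.78 + 0.82] + 2.2 = 2.18 + 2.2 = 4.38.
Reliability = 4.38 / 5.2 = 0.8423.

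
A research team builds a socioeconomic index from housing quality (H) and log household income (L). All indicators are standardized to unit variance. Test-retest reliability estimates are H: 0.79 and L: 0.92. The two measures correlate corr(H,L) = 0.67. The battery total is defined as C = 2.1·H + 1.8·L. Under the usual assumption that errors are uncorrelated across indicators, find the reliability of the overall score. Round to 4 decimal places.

0.9068

Var(C) = 2.1² + 1.8² + 2·[3.78·0.67] = 7.65 + 5.0652 = 12.7152.
Under uncorrelated errors the observed covariances equal the true-score covariances, so only the own-variance terms attenuate.
True-score variance = [2.1²·0.79 + 1.8²·0.92] + 5.0652 = 6.4647 + 5.0652 = 11.5299.
Reliability = 11.5299 / 12.7152 = 0.9068.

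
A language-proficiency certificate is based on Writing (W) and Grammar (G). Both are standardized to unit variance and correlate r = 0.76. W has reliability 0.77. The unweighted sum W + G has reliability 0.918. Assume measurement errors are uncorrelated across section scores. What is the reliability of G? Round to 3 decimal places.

0.941

Var(W+G) = 2 + 2·0.76 = 3.520.
True-score variance = ρ_W + ρ_G + 2·0.76, so 0.918 = (0.77 + ρ_G + 1.52) / 3.520.
ρ_G = 0.918·3.520 − 0.77 − 1.52 = 0.941.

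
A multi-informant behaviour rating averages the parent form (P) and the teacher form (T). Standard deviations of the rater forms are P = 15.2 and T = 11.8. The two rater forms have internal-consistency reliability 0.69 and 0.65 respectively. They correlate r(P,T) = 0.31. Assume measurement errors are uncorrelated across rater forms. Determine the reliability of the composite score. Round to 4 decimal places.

0.7500

Var(P+T) = 15.2² + 11.8² + 2·[15.2·11.8·0.31] = 370.28 + 111.203 = 481.483.
With uncorrelated errors the cross-covariances are all true-score covariance, so they carry over unchanged; only the diagonal terms shrink to ρᵢσᵢ².
True-score variance = [15.2²·0.69 + 11.8²·0.65] + 111.203 = 249.924 + 111.203 = 361.127.
Reliability = 361.127 / 481.483 = 0.7500.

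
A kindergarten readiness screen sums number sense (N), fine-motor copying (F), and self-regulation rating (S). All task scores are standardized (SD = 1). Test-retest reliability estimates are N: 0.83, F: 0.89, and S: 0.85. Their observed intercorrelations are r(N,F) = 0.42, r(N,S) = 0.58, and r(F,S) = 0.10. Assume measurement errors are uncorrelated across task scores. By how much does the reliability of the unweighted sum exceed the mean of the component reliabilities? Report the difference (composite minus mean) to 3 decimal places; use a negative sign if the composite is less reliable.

0.061

Var(sum) = 3 + 2.2 = 5.2; true-score variance = 2.57 + 2.2 = 4.77; composite reliability = 0.9173.
Mean component reliability = 0.8567.
Difference = 0.9173 − 0.8567 = 0.061.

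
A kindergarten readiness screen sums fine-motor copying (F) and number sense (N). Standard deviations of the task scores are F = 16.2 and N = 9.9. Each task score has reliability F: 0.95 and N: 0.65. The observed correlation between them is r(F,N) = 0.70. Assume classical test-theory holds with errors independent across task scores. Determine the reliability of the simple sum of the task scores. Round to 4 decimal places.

Var(F+N) = 16.2² + 9.9² + 2·[16.2·9.9·0.70] = 360.45 + 224.532 = 584.982.
With uncorrelated errors the cross-covariances are all true-score covariance, so they carry over unchanged; only the diagonal terms shrink to ρᵢσᵢ².
True-score variance = [16.2²·0.95 + 9.9²·0.65] + 224.532 = 313.024 + 224.532 = 537.556.
Reliability = 537.556 / 584.982 = 0.9189.

0.9189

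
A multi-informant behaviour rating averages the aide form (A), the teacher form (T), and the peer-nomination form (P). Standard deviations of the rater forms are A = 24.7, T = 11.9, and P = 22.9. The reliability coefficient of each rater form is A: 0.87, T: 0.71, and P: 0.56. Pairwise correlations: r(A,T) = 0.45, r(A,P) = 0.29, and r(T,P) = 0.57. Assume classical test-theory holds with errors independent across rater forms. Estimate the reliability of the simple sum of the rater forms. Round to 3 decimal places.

Var(A+T+P) = 24.7² + 11.9² + 22.9² + 2·[24.7·11.9·0.45 + 24.7·22.9·0.29 + 11.9·22.9·0.57] = 1276.11 + 903.264 = 2179.37.
With uncorrelated errors the cross-covariances are all true-score covariance, so they carry over unchanged; only the diagonal terms shrink to ρᵢσᵢ².
True-score variance = [24.7²·0.87 + 11.9²·0.71 + 22.9²·0.56] + 903.264 = 924.991 + 903.264 = 1828.25.
Reliability = 1828.25 / 2179.37 = 0.839.

0.839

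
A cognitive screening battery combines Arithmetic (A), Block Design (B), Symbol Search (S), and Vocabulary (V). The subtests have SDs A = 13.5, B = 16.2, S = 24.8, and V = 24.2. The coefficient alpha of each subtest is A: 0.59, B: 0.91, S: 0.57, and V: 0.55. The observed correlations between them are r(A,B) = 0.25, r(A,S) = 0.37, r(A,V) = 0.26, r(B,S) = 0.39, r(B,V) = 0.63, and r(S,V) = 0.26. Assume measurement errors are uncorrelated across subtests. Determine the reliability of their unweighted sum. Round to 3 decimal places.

0.810

Var(A+B+S+V) = 13.5² + 16.2² + 24.8² + 24.2² + 2·[13.5·16.2·0.25 + 13.5·24.8·0.37 + 13.5·24.2·0.26 + 16.2·24.8·0.39 + 16.2·24.2·0.63 + 24.8·24.2·0.26] = 1645.37 + 1646.41 = 3291.78.
With uncorrelated errors the cross-covariances are all true-score covariance, so they carry over unchanged; only the diagonal terms shrink to ρᵢσᵢ².
True-score variance = [13.5²·0.59 + 16.2²·0.91 + 24.8²·0.57 + 24.2²·0.55] + 1646.41 = 1019.02 + 1646.41 = 2665.44.
Reliability = 2665.44 / 3291.78 = 0.810.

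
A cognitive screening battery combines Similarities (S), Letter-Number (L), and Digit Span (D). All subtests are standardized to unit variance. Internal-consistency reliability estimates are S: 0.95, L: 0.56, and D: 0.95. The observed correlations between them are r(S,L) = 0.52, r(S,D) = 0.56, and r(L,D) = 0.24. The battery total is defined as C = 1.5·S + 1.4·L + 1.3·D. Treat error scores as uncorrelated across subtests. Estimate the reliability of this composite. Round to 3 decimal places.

Var(C) = 1.5² + 1.4² + 1.3² + 2·[2.1·0.52 + 1.95·0.56 + 1.82·0.24] = 5.9 + 5.2416 = 11.1416.
Because errors are independent across components, Cov(Tᵢ,Tⱼ) = Cov(Xᵢ,Xⱼ); the off-diagonal part of the true-score variance is the same as above.
True-score variance = [1.5²·0.95 + 1.4²·0.56 + 1.3²·0.95] + 5.2416 = 4.8406 + 5.2416 = 10.0822.
Reliability = 10.0822 / 11.1416 = 0.905.

0.905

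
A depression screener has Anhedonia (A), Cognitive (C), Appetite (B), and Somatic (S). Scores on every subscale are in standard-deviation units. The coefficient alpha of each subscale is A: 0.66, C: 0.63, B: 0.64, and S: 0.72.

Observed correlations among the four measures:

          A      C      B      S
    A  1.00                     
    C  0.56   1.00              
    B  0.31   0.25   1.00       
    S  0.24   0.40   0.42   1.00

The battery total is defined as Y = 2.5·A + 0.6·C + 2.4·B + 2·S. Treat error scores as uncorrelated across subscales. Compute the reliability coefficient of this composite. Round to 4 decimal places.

Var(Y) = 2.5² + 0.6² + 2.4² + 2² + 2·[1.5·0.56 + 6·0.31 + 5·0.24 + 1.44·0.25 + 1.2·0.40 + 4.8·0.42] = 16.37 + 13.512 = 29.882.
Under uncorrelated errors the observed covariances equal the true-score covariances, so only the own-variance terms attenuate.
True-score variance = [2.5²·0.66 + 0.6²·0.63 + 2.4²·0.64 + 2²·0.72] + 13.512 = 10.9182 + 13.512 = 24.4302.
Reliability = 24.4302 / 29.882 = 0.8176.

0.8176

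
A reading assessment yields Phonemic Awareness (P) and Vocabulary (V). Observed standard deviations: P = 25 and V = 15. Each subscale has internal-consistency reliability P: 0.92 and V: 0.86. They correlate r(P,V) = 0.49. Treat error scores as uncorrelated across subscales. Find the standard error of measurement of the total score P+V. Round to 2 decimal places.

9.03

Var(total) = 850 + 367.5 = 1217.5.
True-score variance = 768.5 + 367.5 = 1136, so reliability = 0.9331.
Error variance = 1217.5 − 1136 = 81.5; SEM = √81.5 = 9.03.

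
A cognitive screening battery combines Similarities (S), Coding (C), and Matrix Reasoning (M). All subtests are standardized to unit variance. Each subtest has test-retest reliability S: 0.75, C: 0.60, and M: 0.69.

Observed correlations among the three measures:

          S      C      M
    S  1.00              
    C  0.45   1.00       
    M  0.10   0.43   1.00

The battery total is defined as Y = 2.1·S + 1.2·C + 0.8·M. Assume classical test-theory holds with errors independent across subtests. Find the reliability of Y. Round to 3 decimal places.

0.811

Var(Y) = 2.1² + 1.2² + 0.8² + 2·[2.52·0.45 + 1.68·0.10 + 0.96·0.43] = 6.49 + 3.4296 = 9.9196.
Because errors are independent across components, Cov(Tᵢ,Tⱼ) = Cov(Xᵢ,Xⱼ); the off-diagonal part of the true-score variance is the same as above.
True-score variance = [2.1²·0.75 + 1.2²·0.60 + 0.8²·0.69] + 3.4296 = 4.6131 + 3.4296 = 8.0427.
Reliability = 8.0427 / 9.9196 = 0.811.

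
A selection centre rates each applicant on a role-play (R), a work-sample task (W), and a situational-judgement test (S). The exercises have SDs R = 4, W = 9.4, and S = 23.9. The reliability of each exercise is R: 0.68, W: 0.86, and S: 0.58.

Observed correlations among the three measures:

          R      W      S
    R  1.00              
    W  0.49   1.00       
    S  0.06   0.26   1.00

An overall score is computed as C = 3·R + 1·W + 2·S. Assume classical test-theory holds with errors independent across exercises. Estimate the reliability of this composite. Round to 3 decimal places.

0.653

Var(C) = 3²·4² + 9.4² + 2²·23.9² + 2·[3·4·9.4·0.49 + 6·4·23.9·0.06 + 2·9.4·23.9·0.26] = 2517.2 + 413.022 = 2930.22.
Under uncorrelated errors the observed covariances equal the true-score covariances, so only the own-variance terms attenuate.
True-score variance = [3²·4²·0.68 + 9.4²·0.86 + 2²·23.9²·0.58] + 413.022 = 1499.12 + 413.022 = 1912.14.
Reliability = 1912.14 / 2930.22 = 0.653.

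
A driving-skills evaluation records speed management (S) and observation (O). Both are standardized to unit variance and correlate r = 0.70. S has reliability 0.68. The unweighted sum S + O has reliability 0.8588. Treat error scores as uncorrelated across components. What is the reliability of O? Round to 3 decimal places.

0.840

Var(S+O) = 2 + 2·0.70 = 3.400.
True-score variance = ρ_S + ρ_O + 2·0.70, so 0.8588 = (0.68 + ρ_O + 1.40) / 3.400.
ρ_O = 0.8588·3.400 − 0.68 − 1.40 = 0.840.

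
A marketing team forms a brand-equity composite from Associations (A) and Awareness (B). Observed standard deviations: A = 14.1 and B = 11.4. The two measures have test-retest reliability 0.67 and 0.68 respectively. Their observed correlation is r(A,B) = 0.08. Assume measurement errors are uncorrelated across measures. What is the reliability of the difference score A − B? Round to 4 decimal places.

0.6463

Var(A−B) = 14.1² + 11.4² − 2·14.1·11.4·0.08 = 328.77 − 25.7184 = 303.052.
Because errors are independent across components, Cov(Tᵢ,Tⱼ) = Cov(Xᵢ,Xⱼ); the off-diagonal part of the true-score variance is the same as above.
True-score variance = [14.1²·0.67 + 11.4²·0.68] − 25.7184 = 221.576 − 25.7184 = 195.857.
Reliability = 195.857 / 303.052 = 0.6463.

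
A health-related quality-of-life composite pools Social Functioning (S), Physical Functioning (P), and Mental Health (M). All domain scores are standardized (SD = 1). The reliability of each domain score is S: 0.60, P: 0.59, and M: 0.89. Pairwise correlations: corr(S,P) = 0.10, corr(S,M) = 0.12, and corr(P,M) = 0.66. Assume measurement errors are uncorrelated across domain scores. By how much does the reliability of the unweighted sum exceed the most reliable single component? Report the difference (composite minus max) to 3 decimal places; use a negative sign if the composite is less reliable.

-0.083

Var(sum) = 3 + 1.76 = 4.76; true-score variance = 2.08 + 1.76 = 3.84; composite reliability = 0.8067.
Max component reliability = 0.8900.
Difference = 0.8067 − 0.8900 = -0.083.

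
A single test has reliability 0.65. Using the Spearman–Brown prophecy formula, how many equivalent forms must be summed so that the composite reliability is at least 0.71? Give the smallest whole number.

k ≥ ρ*(1−ρ₁)/(ρ₁(1−ρ*)) = 0.71·0.35 / (0.65·0.29) = 1.318.
Smallest integer k = 2.

2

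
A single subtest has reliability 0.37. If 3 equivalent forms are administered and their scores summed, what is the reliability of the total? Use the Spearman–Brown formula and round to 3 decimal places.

0.638

ρ_k = kρ / (1 + (k−1)ρ) = 3·0.37 / (1 + 2·0.37) = 1.110 / 1.740 = 0.638.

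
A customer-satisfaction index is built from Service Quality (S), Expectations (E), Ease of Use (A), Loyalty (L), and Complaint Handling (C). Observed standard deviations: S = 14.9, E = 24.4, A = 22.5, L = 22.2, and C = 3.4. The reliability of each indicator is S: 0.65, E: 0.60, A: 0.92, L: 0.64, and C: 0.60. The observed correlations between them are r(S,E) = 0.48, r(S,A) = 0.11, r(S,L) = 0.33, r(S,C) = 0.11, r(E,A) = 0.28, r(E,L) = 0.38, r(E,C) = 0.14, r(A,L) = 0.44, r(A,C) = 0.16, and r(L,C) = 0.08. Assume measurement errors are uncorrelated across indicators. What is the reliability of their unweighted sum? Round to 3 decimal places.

Var(S+E+A+L+C) = 14.9² + 24.4² + 22.5² + 22.2² + 3.4² + 2·[14.9·24.4·0.48 + 14.9·22.5·0.11 + 14.9·22.2·0.33 + 14.9·3.4·0.11 + 24.4·22.5·0.28 + 24.4·22.2·0.38 + 24.4·3.4·0.14 + 22.5·22.2·0.44 + 22.5·3.4·0.16 + 22.2·3.4·0.08] = 1828.02 + 1870.7 = 3698.72.
Because errors are independent across components, Cov(Tᵢ,Tⱼ) = Cov(Xᵢ,Xⱼ); the off-diagonal part of the true-score variance is the same as above.
True-score variance = [14.9²·0.65 + 24.4²·0.60 + 22.5²·0.92 + 22.2²·0.64 + 3.4²·0.60] + 1870.7 = 1289.63 + 1870.7 = 3160.32.
Reliability = 3160.32 / 3698.72 = 0.854.

0.854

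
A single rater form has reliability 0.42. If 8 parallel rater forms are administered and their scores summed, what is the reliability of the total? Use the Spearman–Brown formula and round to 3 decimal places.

ρ_k = kρ / (1 + (k−1)ρ) = 8·0.42 / (1 + 7·0.42) = 3.360 / 3.940 = 0.853.

0.853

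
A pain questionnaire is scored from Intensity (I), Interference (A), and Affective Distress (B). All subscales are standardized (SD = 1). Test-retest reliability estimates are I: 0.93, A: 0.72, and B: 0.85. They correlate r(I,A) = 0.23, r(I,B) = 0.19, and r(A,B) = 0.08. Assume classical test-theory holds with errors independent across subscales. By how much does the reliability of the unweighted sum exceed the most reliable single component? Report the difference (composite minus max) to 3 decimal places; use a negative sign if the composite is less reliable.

-0.055

Var(sum) = 3 + 1 = 4; true-score variance = 2.5 + 1 = 3.5; composite reliability = 0.8750.
Max component reliability = 0.9300.
Difference = 0.8750 − 0.9300 = -0.055.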